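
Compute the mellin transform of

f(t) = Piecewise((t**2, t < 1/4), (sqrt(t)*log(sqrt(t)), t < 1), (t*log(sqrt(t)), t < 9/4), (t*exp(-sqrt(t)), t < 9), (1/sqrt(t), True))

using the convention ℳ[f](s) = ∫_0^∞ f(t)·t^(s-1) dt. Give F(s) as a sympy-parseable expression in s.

invert the shared t-power to get t on [0, 1/4); log(sqrt(t))/sqrt(t) on [1/4, 1); log(sqrt(t)) on [1, 9/4); …
peel off the power substitution: t**2 on [0, 1/2); log(t)/t on [1/2, 1); log(t) on [1, 3/2); …
split f at 1/4, 1, 9/4, 9: ℳ[f](s) collects 5 kernel integrals
for t in [0, 1/4): the term is ∫ t**2·t^(s-1)
over [1/4, 1), the kernel integral of sqrt(t)*log(sqrt(t)) enters the sum
on [1, 9/4): add ∫ t*log(sqrt(t))·t^(s-1) dt
for t in [9/4, 9): the term is ∫ t*exp(-sqrt(t))·t^(s-1)
over [9, ∞), the kernel integral of 1/sqrt(t) enters the sum

(96*2**(2*s)*(s + 1)**2*(s + 2)*(2*s - 1)*(4*s - 4*(s + 1)**2 + 3)*uppergamma(2*s + 2, 3/2) - 96*2**(2*s)*(s + 1)**2*(s + 2)*(2*s - 1)*(4*s - 4*(s + 1)**2 + 3)*uppergamma(2*s + 2, 3) + 96*2**(2*s)*(s + 1)**2*(s + 2)*(2*s - 1) + 24*2**(2*s)*(s + 2)*(2*s - 1)*(4*s - 4*(s + 1)**2 + 3) + 3**(2*s)*(s + 1)*(s + 2)*(2*s - 1)*(-108*log(2) + 108*log(3))*(4*s - 4*(s + 1)**2 + 3) - 54*3**(2*s)*(s + 2)*(2*s - 1)*(4*s - 4*(s + 1)**2 + 3) - 32*6**(2*s)*(s + 1)**2*(s + 2)*(4*s - 4*(s + 1)**2 + 3) - 96*(s + 1)**3*(s + 2)*(2*s - 1)*log(2) - 48*(s + 1)**2*(s + 2)*(2*s - 1) + 48*(s + 1)**2*(s + 2)*(2*s - 1)*log(2) + 3*(s + 1)**2*(2*s - 1)*(4*s - 4*(s + 1)**2 + 3))/(48*2**(2*s)*(s + 1)**2*(s + 2)*(2*s - 1)*(4*s - 4*(s + 1)**2 + 3))
  -2 < Re(s) < 1/2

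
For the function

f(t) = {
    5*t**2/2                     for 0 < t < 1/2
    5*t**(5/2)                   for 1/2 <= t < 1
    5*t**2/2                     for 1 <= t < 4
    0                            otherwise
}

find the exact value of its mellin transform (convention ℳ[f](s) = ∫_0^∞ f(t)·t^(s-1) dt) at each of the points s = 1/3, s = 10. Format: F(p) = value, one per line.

F(1/3) = -15*2**(1/6)/68 + 165/238 + 1935*2**(2/3)/112
F(10) = 1717987012633/491520 - sqrt(2)/20480

decompose at 1/2, 1; ℳ[f](s) sums the 3 pieces' integrals
[0, 1/2) adds the kernel integral of 5*t**2/2
the [1/2, 1) slice contributes ∫ 5*t**(5/2)·t^(s-1) dt
∫ over [1, 4) of 5*t**2/2·t^(s-1) joins the sum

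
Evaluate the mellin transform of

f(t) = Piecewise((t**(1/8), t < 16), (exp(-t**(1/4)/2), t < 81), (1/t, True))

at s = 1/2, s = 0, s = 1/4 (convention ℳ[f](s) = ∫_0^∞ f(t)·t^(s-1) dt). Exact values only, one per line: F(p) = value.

F(1/2) = -40*exp(-3/2) + 2/9 + 32*sqrt(2)/5 + 32*exp(-1)
F(0) = 4*Ei(-3/2) + 1/81 - 4*Ei(-1) + 8*sqrt(2)
F(1/4) = -8*exp(-3/2) + 4/81 + 8*exp(-1) + 16*sqrt(2)/3

reversing the power substitution: t**(1/4) on [0, 4); exp(-sqrt(t)/2) on [4, 9); t**(-2) on [9, ∞)
back out the power substitution: sqrt(t) on [0, 2); exp(-t/2) on [2, 3); t**(-4) on [3, ∞)
f breaks at 16, 81 into 3 integrals to sum
segment 0 to 16 holds t**(1/8); add its integral
segment [16, 81) carries exp(-t**(1/4)/2); integrate it
segment 81 to ∞ holds 1/t; add its integral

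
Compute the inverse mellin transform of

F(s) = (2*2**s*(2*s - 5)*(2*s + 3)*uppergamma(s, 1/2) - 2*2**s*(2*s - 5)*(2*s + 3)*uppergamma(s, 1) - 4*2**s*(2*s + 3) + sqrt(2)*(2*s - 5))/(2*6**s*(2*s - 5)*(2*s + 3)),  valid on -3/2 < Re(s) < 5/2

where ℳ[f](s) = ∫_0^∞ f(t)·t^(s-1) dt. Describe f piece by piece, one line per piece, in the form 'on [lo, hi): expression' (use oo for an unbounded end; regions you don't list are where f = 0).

invert the common scale on t to get t**(3/2) on [0, 1/2); exp(-t) on [1/2, 1); t**(-5/2) on [1, ∞)
the 3 pieces separated at 1/6, 1/3 each add one integral
over [0, 1/6), the kernel integral of 3*sqrt(3)*t**(3/2) enters the sum
∫ over [1/6, 1/3) of exp(-3*t)·t^(s-1) joins the sum
over [1/3, ∞), the kernel integral of sqrt(3)/(27*t**(5/2)) enters the sum

on [0, 1/6): 3*sqrt(3)*t**(3/2)
on [1/6, 1/3): exp(-3*t)
on [1/3, oo): sqrt(3)/(27*t**(5/2))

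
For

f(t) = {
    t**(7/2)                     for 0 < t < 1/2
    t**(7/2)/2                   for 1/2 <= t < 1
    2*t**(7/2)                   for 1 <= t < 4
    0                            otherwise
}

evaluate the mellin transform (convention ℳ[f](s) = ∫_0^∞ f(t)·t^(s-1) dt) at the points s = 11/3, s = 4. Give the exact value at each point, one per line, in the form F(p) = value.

F(11/3) = -9/43 + 3*2**(5/6)/11008 + 196608*2**(1/3)/43
F(4) = sqrt(2)/3840 + 131069/15

cuts at 1/2, 1: linearity sums the 3 kernel integrals
the [0, 1/2) slice contributes ∫ t**(7/2)·t^(s-1) dt
segment 1/2 to 1 holds t**(7/2)/2; add its integral
the [1, 4) slice contributes ∫ 2*t**(7/2)·t^(s-1) dt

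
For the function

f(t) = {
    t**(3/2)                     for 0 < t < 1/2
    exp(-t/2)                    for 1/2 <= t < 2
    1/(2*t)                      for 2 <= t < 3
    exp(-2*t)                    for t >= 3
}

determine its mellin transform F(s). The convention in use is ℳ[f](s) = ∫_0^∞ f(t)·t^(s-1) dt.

(12*24**s*(s - 1)*(2*s + 3)*uppergamma(s, 1/4) - 12*24**s*(s - 1)*(2*s + 3)*uppergamma(s, 1) - 3*24**s*(2*s + 3) + 2*36**s*(2*s + 3) + 12*6**s*(s - 1)*(2*s + 3)*uppergamma(s, 6) + 6*sqrt(2)*6**s*(s - 1))/(12*12**s*(s - 1)*(2*s + 3))
  Re(s) > -3/2

treat the 4 regions marked off by 1/2, 2, 3 separately and sum
between 0 and 1/2 the integrand is t**(3/2)·t^(s-1)
segment 1/2 to 2 holds exp(-t/2); add its integral
on [2, 3) integrate f = 1/(2*t) against the kernel
for t in [3, ∞): the term is ∫ exp(-2*t)·t^(s-1)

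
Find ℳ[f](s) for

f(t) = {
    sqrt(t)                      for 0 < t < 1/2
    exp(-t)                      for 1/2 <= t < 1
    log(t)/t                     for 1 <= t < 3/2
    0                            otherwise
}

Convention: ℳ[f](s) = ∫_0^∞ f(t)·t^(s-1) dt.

(3*2**s*(2*s + 1)*(s**2 - 2*s + 1)*uppergamma(s, 1/2) - 3*2**s*(2*s + 1)*(s**2 - 2*s + 1)*uppergamma(s, 1) + 3*2**s*(2*s + 1) + 3**s*s*(2*s + 1)*(-2*log(2) + 2*log(3)) - 2*3**s*(2*s + 1) + 3**s*(2*s + 1)*(-2*log(3) + 2*log(2)) + 3*sqrt(2)*(s**2 - 2*s + 1))/(3*2**s*(2*s + 1)*(s**2 - 2*s + 1))
  Re(s) > -1/2

breakpoints 1/2, 1: one integral from each of the 3 segments
[0, 1/2) adds the kernel integral of sqrt(t)
∫ over [1/2, 1) of exp(-t)·t^(s-1) joins the sum
segment [1, 3/2) carries log(t)/t; integrate it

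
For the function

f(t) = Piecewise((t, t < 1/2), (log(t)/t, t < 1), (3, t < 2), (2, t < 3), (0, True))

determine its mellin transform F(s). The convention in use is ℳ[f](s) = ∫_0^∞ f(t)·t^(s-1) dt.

f breaks at 1/2, 1, 2 into 4 integrals to sum
for t in [0, 1/2): the term is ∫ t·t^(s-1)
∫ log(t)/t·t^(s-1) over [1/2, 1)
∫ 3·t^(s-1) over [1, 2)
between 2 and 3 the integrand is 2·t^(s-1)

(2*2**(2*s)*(s + 1)*(s**2 - 2*s + 1) - 2*2**s*s*(s + 1) - 6*2**s*(s + 1)*(s**2 - 2*s + 1) + 4*6**s*(s + 1)*(s**2 - 2*s + 1) + 4*s**2*(s + 1)*log(2) - 4*s*(s + 1)*log(2) + 4*s*(s + 1) + s*(s**2 - 2*s + 1))/(2*2**s*s*(s + 1)*(s**2 - 2*s + 1))
  Re(s) > -1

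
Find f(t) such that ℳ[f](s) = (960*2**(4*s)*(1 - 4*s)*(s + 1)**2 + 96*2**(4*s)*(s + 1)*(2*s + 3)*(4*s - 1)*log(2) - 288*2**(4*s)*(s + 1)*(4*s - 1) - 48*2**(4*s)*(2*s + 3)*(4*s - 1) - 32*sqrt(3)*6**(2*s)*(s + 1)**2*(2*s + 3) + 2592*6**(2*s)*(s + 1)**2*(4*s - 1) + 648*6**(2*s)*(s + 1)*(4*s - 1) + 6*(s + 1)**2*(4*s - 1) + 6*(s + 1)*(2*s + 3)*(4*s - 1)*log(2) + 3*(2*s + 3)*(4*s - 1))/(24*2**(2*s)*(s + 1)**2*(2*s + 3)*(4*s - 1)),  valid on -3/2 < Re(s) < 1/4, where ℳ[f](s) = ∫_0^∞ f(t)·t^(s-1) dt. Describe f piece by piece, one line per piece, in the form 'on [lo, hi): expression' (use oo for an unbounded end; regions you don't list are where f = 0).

on [0, 1/4): t**(3/2)
on [1/4, 4): t*log(sqrt(t))
on [4, 9): t*(sqrt(t) + 3)
on [9, oo): t**(-1/4)

peel off the shared t-power: sqrt(t) on [0, 1/4); log(sqrt(t)) on [1/4, 4); sqrt(t) + 3 on [4, 9); …
remove the power substitution first: t on [0, 1/2); log(t) on [1/2, 2); t + 3 on [2, 3); …
the 4 pieces separated at 1/4, 4, 9 each add one integral
[0, 1/4) adds the kernel integral of t**(3/2)
on [1/4, 4) integrate f = t*log(sqrt(t)) against the kernel
over [4, 9), the kernel integral of t*(sqrt(t) + 3) enters the sum
piece [9, ∞): integrate t**(-1/4) against the kernel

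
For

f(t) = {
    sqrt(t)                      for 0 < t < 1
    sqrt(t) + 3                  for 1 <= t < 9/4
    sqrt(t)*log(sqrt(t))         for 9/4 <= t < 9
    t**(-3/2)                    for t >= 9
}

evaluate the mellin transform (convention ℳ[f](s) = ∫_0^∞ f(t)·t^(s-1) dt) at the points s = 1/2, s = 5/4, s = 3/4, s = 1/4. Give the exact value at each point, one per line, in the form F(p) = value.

remove the power substitution first: t on [0, 1); t + 3 on [1, 3/2); t*log(t) on [3/2, 3); …
split f at 1, 9/4, 9: ℳ[f](s) collects 4 kernel integrals
segment 0 to 1 holds sqrt(t); add its integral
the [1, 9/4) slice contributes ∫ (sqrt(t) + 3)·t^(s-1) dt
piece [9/4, 9): integrate sqrt(t)*log(sqrt(t)) against the kernel
on [9, ∞): add ∫ t**(-3/2)·t^(s-1) dt

F(1/2) = 9*log(2)/4 + 143/72 + 27*log(3)/4
F(5/4) = -452*sqrt(3)/147 - 27*sqrt(6)*log(3)/28 - 12/5 + 27*sqrt(6)*log(2)/28 + 3861*sqrt(6)/980 + 108*sqrt(3)*log(3)/7
F(3/4) = -1844*sqrt(3)/675 - 4 + 213*sqrt(6)/50 + log(2**(9*sqrt(6)/10)*3**(-9*sqrt(6)/10 + 36*sqrt(3)/5))
F(1/4) = -12 - 356*sqrt(3)/135 + log(2**(sqrt(6))*3**(-sqrt(6) + 4*sqrt(3))) + 23*sqrt(6)/3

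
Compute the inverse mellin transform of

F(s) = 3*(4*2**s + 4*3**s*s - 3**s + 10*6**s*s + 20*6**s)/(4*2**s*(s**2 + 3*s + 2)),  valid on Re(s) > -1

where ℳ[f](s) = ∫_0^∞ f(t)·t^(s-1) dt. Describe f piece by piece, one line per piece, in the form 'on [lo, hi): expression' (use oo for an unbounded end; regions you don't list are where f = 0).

on [0, 1): 3*t
on [1, 3/2): 3*t**2
on [3/2, 3): 5*t/2

f breaks at 1, 3/2 into 3 integrals to sum
∫ over [0, 1) of 3*t·t^(s-1) joins the sum
segment [1, 3/2) carries 3*t**2; integrate it
for t in [3/2, 3): the term is ∫ 5*t/2·t^(s-1)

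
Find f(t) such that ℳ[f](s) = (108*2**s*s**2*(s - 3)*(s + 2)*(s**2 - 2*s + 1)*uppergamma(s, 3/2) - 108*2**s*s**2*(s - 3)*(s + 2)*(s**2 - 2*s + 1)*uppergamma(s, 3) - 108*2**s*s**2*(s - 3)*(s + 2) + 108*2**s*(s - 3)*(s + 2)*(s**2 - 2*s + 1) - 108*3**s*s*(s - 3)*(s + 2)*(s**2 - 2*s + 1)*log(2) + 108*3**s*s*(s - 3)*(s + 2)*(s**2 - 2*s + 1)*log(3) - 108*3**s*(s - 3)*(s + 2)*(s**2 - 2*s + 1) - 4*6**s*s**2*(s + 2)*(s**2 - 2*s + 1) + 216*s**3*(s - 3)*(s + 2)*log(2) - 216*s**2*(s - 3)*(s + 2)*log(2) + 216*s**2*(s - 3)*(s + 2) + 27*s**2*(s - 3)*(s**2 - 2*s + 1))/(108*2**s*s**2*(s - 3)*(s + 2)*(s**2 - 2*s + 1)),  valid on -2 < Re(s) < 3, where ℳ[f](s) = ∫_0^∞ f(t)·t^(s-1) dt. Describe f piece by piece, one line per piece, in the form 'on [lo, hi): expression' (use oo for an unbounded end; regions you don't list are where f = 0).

decompose at 1/2, 1, 3/2, 3; ℳ[f](s) sums the 5 pieces' integrals
segment 0 to 1/2 holds t**2; add its integral
piece [1/2, 1): integrate log(t)/t against the kernel
∫ over [1, 3/2) of log(t)·t^(s-1) joins the sum
over [3/2, 3), the kernel integral of exp(-t) enters the sum
on [3, ∞): add ∫ t**(-3)·t^(s-1) dt

on [0, 1/2): t**2
on [1/2, 1): log(t)/t
on [1, 3/2): log(t)
on [3/2, 3): exp(-t)
on [3, oo): t**(-3)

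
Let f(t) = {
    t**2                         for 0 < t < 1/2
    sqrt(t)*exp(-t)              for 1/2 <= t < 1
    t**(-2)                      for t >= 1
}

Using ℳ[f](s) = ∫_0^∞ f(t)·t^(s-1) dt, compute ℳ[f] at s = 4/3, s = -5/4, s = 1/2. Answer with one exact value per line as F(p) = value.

F(4/3) = -uppergamma(11/6, 1) + 3*2**(2/3)/160 + uppergamma(11/6, 1/2) + 3/2
F(-5/4) = -uppergamma(-3/4, 1) + 4/13 + uppergamma(-3/4, 1/2) + 2*2**(1/4)/3
F(1/2) = -exp(-1) + sqrt(2)/20 + exp(-1/2) + 2/3

peel off the shared t-power: t**(3/2) on [0, 1/2); exp(-t) on [1/2, 1); t**(-5/2) on [1, ∞)
slice at 1/2, 1, transform all 3 pieces, and sum them
∫ t**2·t^(s-1) over [0, 1/2)
the [1/2, 1) slice contributes ∫ sqrt(t)*exp(-t)·t^(s-1) dt
segment 1 to ∞ holds t**(-2); add its integral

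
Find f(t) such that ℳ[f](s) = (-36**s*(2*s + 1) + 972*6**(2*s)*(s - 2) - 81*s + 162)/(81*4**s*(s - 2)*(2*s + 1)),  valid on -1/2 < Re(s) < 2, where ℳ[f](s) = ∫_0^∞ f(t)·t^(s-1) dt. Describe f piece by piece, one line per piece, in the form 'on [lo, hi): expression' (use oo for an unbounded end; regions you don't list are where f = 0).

on [0, 1/4): sqrt(t)
on [1/4, 9): 2*sqrt(t)
on [9, oo): t**(-2)

undo the power substitution: t on [0, 1/2); 2*t on [1/2, 3); t**(-4) on [3, ∞)
decompose at 1/4, 9; ℳ[f](s) sums the 3 pieces' integrals
segment 0 to 1/4 holds sqrt(t); add its integral
between 1/4 and 9 the integrand is 2*sqrt(t)·t^(s-1)
on [9, ∞) integrate f = t**(-2) against the kernel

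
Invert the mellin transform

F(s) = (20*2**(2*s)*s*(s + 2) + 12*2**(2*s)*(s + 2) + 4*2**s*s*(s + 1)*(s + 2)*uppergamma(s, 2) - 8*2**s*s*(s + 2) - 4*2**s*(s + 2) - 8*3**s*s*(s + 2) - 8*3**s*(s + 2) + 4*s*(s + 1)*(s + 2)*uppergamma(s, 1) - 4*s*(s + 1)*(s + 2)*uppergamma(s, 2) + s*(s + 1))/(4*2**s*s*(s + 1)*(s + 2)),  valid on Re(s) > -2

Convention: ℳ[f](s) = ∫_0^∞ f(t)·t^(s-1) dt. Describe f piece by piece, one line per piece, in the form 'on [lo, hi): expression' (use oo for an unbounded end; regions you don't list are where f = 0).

on [0, 1/2): t**2
on [1/2, 1): exp(-2*t)
on [1, 3/2): t + 1
on [3/2, 2): t + 3
on [2, oo): exp(-t)

the 5 pieces separated at 1/2, 1, 3/2, 2 each add one integral
for t in [0, 1/2): the term is ∫ t**2·t^(s-1)
between 1/2 and 1 the integrand is exp(-2*t)·t^(s-1)
piece [1, 3/2): integrate (t + 1) against the kernel
on [3/2, 2) integrate f = (t + 3) against the kernel
between 2 and ∞ the integrand is exp(-t)·t^(s-1)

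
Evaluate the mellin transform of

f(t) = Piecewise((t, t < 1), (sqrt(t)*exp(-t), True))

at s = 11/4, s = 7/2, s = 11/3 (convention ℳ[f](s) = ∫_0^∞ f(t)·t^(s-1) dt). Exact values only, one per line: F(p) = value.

remove the shared t-power first: sqrt(t) on [0, 1); exp(-t) on [1, ∞)
linearity at 1 turns ℳ[f](s) into 2 summed integrals
on [0, 1): add ∫ t·t^(s-1) dt
the [1, ∞) slice contributes ∫ sqrt(t)*exp(-t)·t^(s-1) dt

F(11/4) = 4/15 + uppergamma(13/4, 1)
F(7/2) = 2/9 + 16*exp(-1)
F(11/3) = 3/14 + uppergamma(25/6, 1)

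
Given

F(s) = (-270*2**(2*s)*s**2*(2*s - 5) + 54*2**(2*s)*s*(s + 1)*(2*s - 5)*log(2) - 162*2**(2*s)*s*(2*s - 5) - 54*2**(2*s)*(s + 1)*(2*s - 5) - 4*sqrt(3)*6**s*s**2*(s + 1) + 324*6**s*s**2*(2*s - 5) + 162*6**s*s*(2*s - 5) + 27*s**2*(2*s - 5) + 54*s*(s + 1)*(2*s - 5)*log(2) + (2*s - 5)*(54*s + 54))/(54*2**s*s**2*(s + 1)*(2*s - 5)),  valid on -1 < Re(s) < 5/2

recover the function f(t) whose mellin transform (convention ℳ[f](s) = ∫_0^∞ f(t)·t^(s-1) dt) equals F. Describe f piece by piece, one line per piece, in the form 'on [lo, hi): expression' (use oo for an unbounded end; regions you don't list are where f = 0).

on [0, 1/2): t
on [1/2, 2): log(t)
on [2, 3): t + 3
on [3, oo): t**(-5/2)

along the cuts 1/2, 2, 3, ℳ[f](s) splits into 4 integrals
on [0, 1/2) integrate f = t against the kernel
∫ log(t)·t^(s-1) over [1/2, 2)
piece [2, 3): integrate (t + 3) against the kernel
on [3, ∞) integrate f = t**(-5/2) against the kernel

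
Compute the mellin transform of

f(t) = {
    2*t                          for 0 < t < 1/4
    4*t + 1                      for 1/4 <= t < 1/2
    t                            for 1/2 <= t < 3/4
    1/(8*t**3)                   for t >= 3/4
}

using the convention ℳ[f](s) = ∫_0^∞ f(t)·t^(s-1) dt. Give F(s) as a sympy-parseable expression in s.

back out the common scale on t: t on [0, 1/2); 2*t + 1 on [1/2, 1); t/2 on [1, 3/2); …
the 4 pieces separated at 1/4, 1/2, 3/4 each add one integral
segment 0 to 1/4 holds 2*t; add its integral
piece [1/4, 1/2): integrate (4*t + 1) against the kernel
on [1/2, 3/4) integrate f = t against the kernel
between 3/4 and ∞ the integrand is 1/(8*t**3)·t^(s-1)

(270*2**s*s**2 - 702*2**s*s - 324*2**s + 49*3**s*s**2 - 275*3**s*s - 162*s**2 + 378*s + 324)/(108*2**(2*s)*s*(s**2 - 2*s - 3))
  -1 < Re(s) < 3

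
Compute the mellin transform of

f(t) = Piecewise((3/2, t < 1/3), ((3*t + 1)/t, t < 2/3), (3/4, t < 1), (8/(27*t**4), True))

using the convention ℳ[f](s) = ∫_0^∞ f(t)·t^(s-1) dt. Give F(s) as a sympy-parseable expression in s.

(405*2**s*s**2 - 1863*2**s*s + 972*2**s + 49*3**s*s**2 - 373*3**s*s + 324*3**s - 486*s**2 + 2106*s - 648)/(108*3**s*s*(s**2 - 5*s + 4))
  0 < Re(s) < 4

invert the shared t-power to get 3*t/2 on [0, 1/3); 3*t + 1 on [1/3, 2/3); 3*t/4 on [2/3, 1); …
invert the common scale on t to get t on [0, 1/2); 2*t + 1 on [1/2, 1); t/2 on [1, 3/2); …
breakpoints 1/3, 2/3, 1: one integral from each of the 4 segments
∫ over [0, 1/3) of 3/2·t^(s-1) joins the sum
on [1/3, 2/3) integrate f = (3*t + 1)/t against the kernel
the [2/3, 1) slice contributes ∫ 3/4·t^(s-1) dt
for t in [1, ∞): the term is ∫ 8/(27*t**4)·t^(s-1)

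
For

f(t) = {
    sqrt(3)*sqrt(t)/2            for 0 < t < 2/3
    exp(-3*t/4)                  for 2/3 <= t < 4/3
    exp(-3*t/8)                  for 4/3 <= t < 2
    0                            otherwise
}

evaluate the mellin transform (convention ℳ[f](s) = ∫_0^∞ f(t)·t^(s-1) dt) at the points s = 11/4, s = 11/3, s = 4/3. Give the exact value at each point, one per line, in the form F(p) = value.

F(11/4) = 8*2**(3/4)*3**(1/4)*(-208*sqrt(2)*uppergamma(11/4, 3/4) - 26*2**(3/4)*uppergamma(11/4, 1) + sqrt(2) + 26*2**(3/4)*uppergamma(11/4, 1/2) + 208*sqrt(2)*uppergamma(11/4, 1/2))/351
F(11/3) = -2048*3**(1/3)*uppergamma(11/3, 3/4)/81 - 128*6**(1/3)*uppergamma(11/3, 1)/81 + 16*2**(1/6)*3**(1/3)/675 + 128*6**(1/3)*uppergamma(11/3, 1/2)/81 + 2048*3**(1/3)*uppergamma(11/3, 1/2)/81
F(4/3) = -16*3**(2/3)*uppergamma(4/3, 3/4)/9 - 4*6**(2/3)*uppergamma(4/3, 1)/9 + 2*2**(5/6)*3**(2/3)/33 + 4*6**(2/3)*uppergamma(4/3, 1/2)/9 + 16*3**(2/3)*uppergamma(4/3, 1/2)/9

strip the common scale on t: sqrt(6)*sqrt(t)/2 on [0, 1/3); exp(-3*t/2) on [1/3, 2/3); exp(-3*t/4) on [2/3, 1)
remove the common scale on t first: sqrt(2)*sqrt(t)/2 on [0, 1); exp(-t/2) on [1, 2); exp(-t/4) on [2, 3)
the common scale on t comes off first: sqrt(t) on [0, 1/2); exp(-t) on [1/2, 1); exp(-t/2) on [1, 3/2)
breakpoints 2/3, 4/3: one integral from each of the 3 segments
piece [0, 2/3): integrate sqrt(3)*sqrt(t)/2 against the kernel
∫ exp(-3*t/4)·t^(s-1) over [2/3, 4/3)
piece [4/3, 2): integrate exp(-3*t/8) against the kernel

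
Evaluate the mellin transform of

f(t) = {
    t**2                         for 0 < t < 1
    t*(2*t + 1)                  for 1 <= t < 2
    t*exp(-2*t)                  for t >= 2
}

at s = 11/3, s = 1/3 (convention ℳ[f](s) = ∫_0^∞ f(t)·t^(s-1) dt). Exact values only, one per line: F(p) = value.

F(11/3) = -93/238 + 2**(1/3)*uppergamma(14/3, 4)/32 + 1752*2**(2/3)/119
F(1/3) = -33/28 + 2**(2/3)*uppergamma(4/3, 4)/4 + 69*2**(1/3)/14

peel off the shared t-power: t on [0, 1); 2*t + 1 on [1, 2); exp(-2*t) on [2, ∞)
along the cuts 1, 2, ℳ[f](s) splits into 3 integrals
over [0, 1), the kernel integral of t**2 enters the sum
over [1, 2), the kernel integral of t*(2*t + 1) enters the sum
between 2 and ∞ the integrand is t*exp(-2*t)·t^(s-1)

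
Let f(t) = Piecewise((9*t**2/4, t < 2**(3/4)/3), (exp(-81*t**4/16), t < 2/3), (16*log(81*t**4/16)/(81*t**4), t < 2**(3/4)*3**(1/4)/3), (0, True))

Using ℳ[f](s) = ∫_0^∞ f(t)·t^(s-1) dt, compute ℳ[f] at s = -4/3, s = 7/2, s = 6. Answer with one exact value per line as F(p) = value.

the common scale on t comes off first: t**2 on [0, 2**(3/4)/2); exp(-t**4) on [2**(3/4)/2, 1); log(t**4)/t**4 on [1, 2**(3/4)*3**(1/4)/2)
undo the power substitution: t on [0, sqrt(2)/2); exp(-t**2) on [sqrt(2)/2, 1); log(t**2)/t**2 on [1, sqrt(6)/2)
back out the power substitution: sqrt(t) on [0, 1/2); exp(-t) on [1/2, 1); log(t)/t on [1, 3/2)
split f at 2**(3/4)/3, 2/3: ℳ[f](s) collects 3 kernel integrals
segment 0 to 2**(3/4)/3 holds 9*t**2/4; add its integral
piece [2**(3/4)/3, 2/3): integrate exp(-81*t**4/16) against the kernel
[2/3, 2**(3/4)*3**(1/4)/3) adds the kernel integral of 16*log(81*t**4/16)/(81*t**4)

F(-4/3) = 3**(1/3)*(-12*3**(2/3) - 48*2**(2/3)*uppergamma(-1/3, 1) + log(2**(16*3**(2/3))/3**(16*3**(2/3))) + 27*2**(2/3) + 48*2**(2/3)*uppergamma(-1/3, 1/2) + 288*sqrt(2))/256
F(7/2) = 2**(5/8)*sqrt(3)*(-1408*3**(7/8) + log(2**(176*3**(7/8))/3**(176*3**(7/8))) - 33*2**(7/8)*uppergamma(7/8, 1) + 12*sqrt(2) + 33*2**(7/8)*uppergamma(7/8, 1/2) + 2112*2**(7/8))/2673
F(6) = -32*sqrt(6)/729 - 16*sqrt(6)*log(2)/729 - 16*exp(-1)/729 - 8*sqrt(pi)*erfc(1)/729 + 8*sqrt(pi)*erfc(sqrt(2)/2)/729 + 8*sqrt(2)*exp(-1/2)/729 + 16*sqrt(6)*log(3)/729 + 22/243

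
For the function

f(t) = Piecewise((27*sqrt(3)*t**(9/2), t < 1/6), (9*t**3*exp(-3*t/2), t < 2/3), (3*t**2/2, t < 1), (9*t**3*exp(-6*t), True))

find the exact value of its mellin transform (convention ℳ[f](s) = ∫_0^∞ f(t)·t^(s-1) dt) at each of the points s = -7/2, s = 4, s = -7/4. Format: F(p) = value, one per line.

F(-7/2) = -9*sqrt(6)*sqrt(pi)*erfc(1/2) - 9*sqrt(6)*exp(-1) - 1 - 18*sqrt(6)*sqrt(pi)*erfc(sqrt(6)) + 18*exp(-6) + 3*sqrt(6)/4 + 9*sqrt(6)*sqrt(pi)*erfc(1) + 9*sqrt(3)/2 + 18*sqrt(6)*exp(-1/4)
F(4) = -250496*exp(-1)/243 + sqrt(2)/1057536 + 1223*exp(-6)/216 + 665/2916 + 3786745*exp(-1/4)/7776
F(-7/4) = -43*2**(1/4)*3**(3/4)/22 - 2*2**(1/4)*3**(3/4)*uppergamma(5/4, 1) + 6**(3/4)*uppergamma(5/4, 6)/4 + 2*2**(1/4)*3**(3/4)*uppergamma(5/4, 1/4) + 6

strip the shared t-power: 27*sqrt(3)*t**(7/2) on [0, 1/6); 9*t**2*exp(-3*t/2) on [1/6, 2/3); 3*t/2 on [2/3, 1); …
the common scale on t comes off first: t**(7/2) on [0, 1/2); t**2*exp(-t/2) on [1/2, 2); t/2 on [2, 3); …
peel off the shared t-power: t**(3/2) on [0, 1/2); exp(-t/2) on [1/2, 2); 1/(2*t) on [2, 3); …
treat the 4 regions marked off by 1/6, 2/3, 1 separately and sum
on [0, 1/6) integrate f = 27*sqrt(3)*t**(9/2) against the kernel
∫ 9*t**3*exp(-3*t/2)·t^(s-1) over [1/6, 2/3)
on [2/3, 1) integrate f = 3*t**2/2 against the kernel
∫ 9*t**3*exp(-6*t)·t^(s-1) over [1, ∞)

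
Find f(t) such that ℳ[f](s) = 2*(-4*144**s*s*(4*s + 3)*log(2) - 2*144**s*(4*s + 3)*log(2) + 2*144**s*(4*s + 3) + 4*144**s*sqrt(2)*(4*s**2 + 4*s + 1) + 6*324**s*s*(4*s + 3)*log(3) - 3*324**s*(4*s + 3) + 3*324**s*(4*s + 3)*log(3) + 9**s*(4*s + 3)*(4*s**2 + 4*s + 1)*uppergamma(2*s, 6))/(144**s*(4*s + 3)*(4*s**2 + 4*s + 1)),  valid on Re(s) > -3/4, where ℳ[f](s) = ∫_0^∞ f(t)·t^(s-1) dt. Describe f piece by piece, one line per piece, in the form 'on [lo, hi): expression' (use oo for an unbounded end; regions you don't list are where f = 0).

on [0, 1): 2*sqrt(2)*t**(3/4)
on [1, 9/4): 2*sqrt(t)*log(2*sqrt(t))
on [9/4, oo): exp(-4*sqrt(t))

peel off the power substitution: 2*sqrt(2)*t**(3/2) on [0, 1); 2*t*log(2*t) on [1, 3/2); exp(-4*t) on [3/2, ∞)
the common scale on t comes off first: t**(3/2) on [0, 2); t*log(t) on [2, 3); exp(-2*t) on [3, ∞)
breakpoints 1, 9/4: one integral from each of the 3 segments
∫ 2*sqrt(2)*t**(3/4)·t^(s-1) over [0, 1)
segment [1, 9/4) carries 2*sqrt(t)*log(2*sqrt(t)); integrate it
between 9/4 and ∞ the integrand is exp(-4*sqrt(t))·t^(s-1)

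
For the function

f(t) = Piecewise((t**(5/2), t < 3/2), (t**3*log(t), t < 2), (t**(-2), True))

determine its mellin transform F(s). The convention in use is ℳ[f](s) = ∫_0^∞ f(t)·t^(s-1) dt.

(-64*2**(2*s)*(s - 2)*(2*s + 5) - 2*2**(2*s)*(2*s + 5)*(2*s + (s + 2)**2 + 5) + 3**s*(s - 2)*(s + 2)*(2*s + 5)*(-27*log(3) + 27*log(2)) + 3**s*(s - 2)*(2*s + 5)*(-27*log(3) + 27*log(2)) + 27*3**s*(s - 2)*(2*s + 5) + 18*3**s*sqrt(6)*(s - 2)*(2*s + (s + 2)**2 + 5) + 64*4**s*(s - 2)*(s + 2)*(2*s + 5)*log(2) + 64*4**s*(s - 2)*(2*s + 5)*log(2))/(8*2**s*(s - 2)*(2*s + 5)*(2*s + (s + 2)**2 + 5))
  -5/2 < Re(s) < 2

peel off the shared t-power: sqrt(t) on [0, 3/2); t*log(t) on [3/2, 2); t**(-4) on [2, ∞)
slice at 3/2, 2, transform all 3 pieces, and sum them
[0, 3/2) adds the kernel integral of t**(5/2)
over [3/2, 2), the kernel integral of t**3*log(t) enters the sum
∫ t**(-2)·t^(s-1) over [2, ∞)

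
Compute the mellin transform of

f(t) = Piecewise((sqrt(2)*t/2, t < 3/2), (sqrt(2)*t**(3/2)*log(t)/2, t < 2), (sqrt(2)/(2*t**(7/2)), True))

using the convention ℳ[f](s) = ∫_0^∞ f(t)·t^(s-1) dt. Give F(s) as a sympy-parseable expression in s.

(-64*2**(2*s)*(s + 1)*(2*s - 7) + 3**(s + 1/2)*(s + 1)*(2*s - 7)*(2*s + 1)*(-12*log(3) + 12*log(2)) + 3**(s + 1/2)*(s + 1)*(2*s - 7)*(-24*log(3) + 24*log(2)) + 24*3**(s + 1/2)*(s + 1)*(2*s - 7) + 2*3**(s + 1/2)*sqrt(6)*(2*s - 7)*(8*s + (2*s + 1)**2 + 8) + 32*4**s*(s + 1)*(2*s - 7)*(2*s + 1)*log(2) + 64*4**s*(s + 1)*(2*s - 7)*log(2) - 4**s*(s + 1)*(8*s + (2*s + 1)**2 + 8))/(8*2**s*(s + 1)*(2*s - 7)*(8*s + (2*s + 1)**2 + 8))
  -1 < Re(s) < 7/2

invert the common scale on t to get sqrt(2)*t on [0, 3/4); 2*t**(3/2)*log(2*t) on [3/4, 1); 1/(16*t**(7/2)) on [1, ∞)
the shared t-power comes off first: sqrt(2)*sqrt(t) on [0, 3/4); 2*t*log(2*t) on [3/4, 1); 1/(16*t**4) on [1, ∞)
peel off the common scale on t: sqrt(t) on [0, 3/2); t*log(t) on [3/2, 2); t**(-4) on [2, ∞)
summing 3 kernel integrals split by 3/2, 2 yields ℳ[f](s)
between 0 and 3/2 the integrand is sqrt(2)*t/2·t^(s-1)
for t in [3/2, 2): the term is ∫ sqrt(2)*t**(3/2)*log(t)/2·t^(s-1)
∫ sqrt(2)/(2*t**(7/2))·t^(s-1) over [2, ∞)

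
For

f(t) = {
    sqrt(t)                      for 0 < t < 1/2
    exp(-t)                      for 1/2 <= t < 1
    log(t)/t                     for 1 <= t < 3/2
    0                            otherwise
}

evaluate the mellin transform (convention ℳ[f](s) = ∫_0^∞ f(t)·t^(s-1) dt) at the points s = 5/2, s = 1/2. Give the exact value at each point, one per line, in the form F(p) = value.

f breaks at 1/2, 1 into 3 integrals to sum
the [0, 1/2) slice contributes ∫ sqrt(t)·t^(s-1) dt
between 1/2 and 1 the integrand is exp(-t)·t^(s-1)
∫ log(t)/t·t^(s-1) over [1, 3/2)

F(5/2) = -5*exp(-1)/2 - sqrt(6)/3 - 3*sqrt(pi)*erfc(1)/4 + 3*sqrt(pi)*erfc(sqrt(2)/2)/4 + 35/72 + exp(-3/2)*log(3**(36*sqrt(6)*exp(3/2))/2**(36*sqrt(6)*exp(3/2)))/72 + sqrt(2)*exp(-1/2)
F(1/2) = -4*sqrt(6)/3 + log(2**(2*sqrt(6)/3)/3**(2*sqrt(6)/3)) - sqrt(pi)*erfc(1) + sqrt(pi)*erfc(sqrt(2)/2) + 9/2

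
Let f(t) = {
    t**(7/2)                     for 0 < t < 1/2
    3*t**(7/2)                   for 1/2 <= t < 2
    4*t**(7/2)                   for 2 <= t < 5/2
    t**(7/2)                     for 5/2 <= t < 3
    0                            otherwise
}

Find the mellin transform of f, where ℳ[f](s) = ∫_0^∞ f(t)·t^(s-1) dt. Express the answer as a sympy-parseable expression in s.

2*(-2*2**(-s - 7/2) - 2**(s + 7/2) + 3**(s + 7/2) + 3*(5/2)**(s + 7/2))/(2*s + 7)
  Re(s) > -7/2

linearity at 1/2, 2, 5/2 turns ℳ[f](s) into 4 summed integrals
[0, 1/2) adds the kernel integral of t**(7/2)
segment 1/2 to 2 holds 3*t**(7/2); add its integral
between 2 and 5/2 the integrand is 4*t**(7/2)·t^(s-1)
between 5/2 and 3 the integrand is t**(7/2)·t^(s-1)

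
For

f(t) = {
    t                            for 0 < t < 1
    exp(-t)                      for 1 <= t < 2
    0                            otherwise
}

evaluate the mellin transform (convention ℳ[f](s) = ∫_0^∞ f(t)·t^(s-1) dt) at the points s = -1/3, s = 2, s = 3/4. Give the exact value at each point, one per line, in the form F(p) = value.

along the cuts 1, ℳ[f](s) splits into 2 integrals
segment [0, 1) carries t; integrate it
the [1, 2) slice contributes ∫ exp(-t)·t^(s-1) dt

F(-1/3) = -uppergamma(-1/3, 2) + uppergamma(-1/3, 1) + 3/2
F(2) = -3*exp(-2) + 1/3 + 2*exp(-1)
F(3/4) = -uppergamma(3/4, 2) + uppergamma(3/4, 1) + 4/7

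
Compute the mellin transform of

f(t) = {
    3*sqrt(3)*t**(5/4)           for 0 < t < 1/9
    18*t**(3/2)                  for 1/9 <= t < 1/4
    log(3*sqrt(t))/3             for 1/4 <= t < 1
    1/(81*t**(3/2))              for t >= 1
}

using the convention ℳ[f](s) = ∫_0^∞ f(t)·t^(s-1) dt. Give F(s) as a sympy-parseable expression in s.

6**(-2*s - 1)*(324*2**(2*s + 1)*(2*s - 3)*(2*s + 3)*(-4*s + 4*(s + 1/2)**2 - 1) - 324*2**(2*s + 1)*(2*s - 3)*(4*s + 5)*(-4*s + 4*(s + 1/2)**2 - 1) - 216*3**(2*s + 1)*(s + 1/2)*(2*s - 3)*(2*s + 3)*(4*s + 5)*log(3) + 216*3**(2*s + 1)*(s + 1/2)*(2*s - 3)*(2*s + 3)*(4*s + 5)*log(2) - 108*3**(2*s + 1)*(2*s - 3)*(2*s + 3)*(4*s + 5)*log(2) + 108*3**(2*s + 1)*(2*s - 3)*(2*s + 3)*(4*s + 5) + 108*3**(2*s + 1)*(2*s - 3)*(2*s + 3)*(4*s + 5)*log(3) + 729*3**(2*s + 1)*(2*s - 3)*(4*s + 5)*(-4*s + 4*(s + 1/2)**2 - 1) + 108*6**(2*s + 1)*(s + 1/2)*(2*s - 3)*(2*s + 3)*(4*s + 5)*log(3) - 54*6**(2*s + 1)*(2*s - 3)*(2*s + 3)*(4*s + 5)*log(3) - 54*6**(2*s + 1)*(2*s - 3)*(2*s + 3)*(4*s + 5) - 2*6**(2*s + 1)*(2*s + 3)*(4*s + 5)*(-4*s + 4*(s + 1/2)**2 - 1))/(81*(2*s - 3)*(2*s + 3)*(4*s + 5)*(-4*s + 4*(s + 1/2)**2 - 1))
  -5/4 < Re(s) < 3/2

strip the shared t-power: 3*sqrt(3)*t**(3/4) on [0, 1/9); 18*t on [1/9, 1/4); log(3*sqrt(t))/(3*sqrt(t)) on [1/4, 1); …
the power substitution comes off first: 3*sqrt(3)*t**(3/2) on [0, 1/3); 18*t**2 on [1/3, 1/2); log(3*t)/(3*t) on [1/2, 1); …
the common scale on t comes off first: t**(3/2) on [0, 1); 2*t**2 on [1, 3/2); log(t)/t on [3/2, 3); …
the 4 pieces separated at 1/9, 1/4, 1 each add one integral
[0, 1/9) adds the kernel integral of 3*sqrt(3)*t**(5/4)
the [1/9, 1/4) slice contributes ∫ 18*t**(3/2)·t^(s-1) dt
piece [1/4, 1): integrate log(3*sqrt(t))/3 against the kernel
on [1, ∞): add ∫ 1/(81*t**(3/2))·t^(s-1) dt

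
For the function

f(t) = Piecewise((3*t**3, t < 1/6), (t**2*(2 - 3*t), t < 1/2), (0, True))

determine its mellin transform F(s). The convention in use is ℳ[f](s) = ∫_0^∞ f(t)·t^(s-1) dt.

strip the shared t-power: 3*t on [0, 1/6); 2 - 3*t on [1/6, 1/2)
reversing the common scale on t: 2*t on [0, 1/4); 2 - 2*t on [1/4, 3/4)
reversing the common scale on t: t on [0, 1/2); 2 - t on [1/2, 3/2)
integrate the 2 segments split at 1/6, then add the results
∫ over [0, 1/6) of 3*t**3·t^(s-1) joins the sum
on [1/6, 1/2) integrate f = t**2*(2 - 3*t) against the kernel

(9*3**s*(s + 2) + 36*3**s - 2*s - 8)/(72*6**s*(s + 2)*(s + 3))
  Re(s) > -3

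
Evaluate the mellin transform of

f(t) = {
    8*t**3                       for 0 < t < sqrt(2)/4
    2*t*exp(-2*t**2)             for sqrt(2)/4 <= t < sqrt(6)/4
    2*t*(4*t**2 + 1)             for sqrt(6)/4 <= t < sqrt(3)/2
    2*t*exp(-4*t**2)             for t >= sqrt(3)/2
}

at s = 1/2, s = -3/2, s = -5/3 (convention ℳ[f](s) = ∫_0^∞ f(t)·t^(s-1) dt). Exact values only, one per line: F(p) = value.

F(1/2) = 2**(3/4)*(-46*3**(3/4) - 42*sqrt(2)*uppergamma(3/4, 3/4) + 21*2**(3/4)*uppergamma(3/4, 3) + 6 + 42*sqrt(2)*uppergamma(3/4, 1/4) + 64*6**(3/4))/168
F(-3/2) = -2**(1/4)*uppergamma(-1/4, 3/4) + sqrt(2)*uppergamma(-1/4, 3) + 2*2**(3/4)/3 + 2**(1/4)*uppergamma(-1/4, 1/4) + 2*6**(3/4)/3
F(-5/3) = -2**(1/3)*uppergamma(-1/3, 3/4) + 2**(2/3)*uppergamma(-1/3, 3) + 3**(2/3)/2 + 3/2 + 2**(1/3)*uppergamma(-1/3, 1/4) + 6**(2/3)/2

invert the common scale on t to get t**3 on [0, sqrt(2)/2); t*exp(-t**2/2) on [sqrt(2)/2, sqrt(6)/2); t*(t**2 + 1) on [sqrt(6)/2, sqrt(3)); …
reversing the power substitution: t**(3/2) on [0, 1/2); sqrt(t)*exp(-t/2) on [1/2, 3/2); sqrt(t)*(t + 1) on [3/2, 3); …
the shared t-power comes off first: t on [0, 1/2); exp(-t/2) on [1/2, 3/2); t + 1 on [3/2, 3); …
slice at sqrt(2)/4, sqrt(6)/4, sqrt(3)/2, transform all 4 pieces, and sum them
piece [0, sqrt(2)/4): integrate 8*t**3 against the kernel
segment sqrt(2)/4 to sqrt(6)/4 holds 2*t*exp(-2*t**2); add its integral
over [sqrt(6)/4, sqrt(3)/2), the kernel integral of 2*t*(4*t**2 + 1) enters the sum
the [sqrt(3)/2, ∞) slice contributes ∫ 2*t*exp(-4*t**2)·t^(s-1) dt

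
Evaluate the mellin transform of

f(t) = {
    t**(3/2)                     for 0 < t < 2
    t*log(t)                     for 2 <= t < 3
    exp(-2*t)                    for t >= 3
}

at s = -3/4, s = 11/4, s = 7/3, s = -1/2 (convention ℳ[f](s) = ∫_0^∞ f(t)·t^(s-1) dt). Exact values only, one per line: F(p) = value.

F(-3/4) = -16*3**(1/4) + 2**(3/4)*uppergamma(-3/4, 6) + 4*2**(3/4)/3 + log(3**(4*3**(1/4))/2**(4*2**(1/4))) + 16*2**(1/4)
F(11/4) = -48*3**(3/4)/25 - 32*2**(3/4)*log(2)/15 + 2**(1/4)*uppergamma(11/4, 6)/8 + 128*2**(3/4)/225 + 64*2**(1/4)/17 + 36*3**(3/4)*log(3)/5
F(7/3) = -243*3**(1/3)/100 - 12*2**(1/3)*log(2)/5 + 2**(2/3)*uppergamma(7/3, 6)/8 + 18*2**(1/3)/25 + 48*2**(5/6)/23 + 81*3**(1/3)*log(3)/10
F(-1/2) = -4*sqrt(3) - 2*sqrt(2)*sqrt(pi)*erfc(sqrt(6)) + 2*sqrt(3)*exp(-6)/3 + sqrt(6)*log(3**(3*sqrt(2))/2**(2*sqrt(3)))/3 + 2 + 4*sqrt(2)

cuts at 2, 3: linearity sums the 3 kernel integrals
on [0, 2) integrate f = t**(3/2) against the kernel
the [2, 3) slice contributes ∫ t*log(t)·t^(s-1) dt
∫ over [3, ∞) of exp(-2*t)·t^(s-1) joins the sum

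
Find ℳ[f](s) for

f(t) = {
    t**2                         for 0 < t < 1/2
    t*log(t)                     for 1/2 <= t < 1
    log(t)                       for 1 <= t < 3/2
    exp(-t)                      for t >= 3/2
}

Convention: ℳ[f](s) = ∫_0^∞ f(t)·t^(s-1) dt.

treat the 4 regions marked off by 1/2, 1, 3/2 separately and sum
piece [0, 1/2): integrate t**2 against the kernel
∫ over [1/2, 1) of t*log(t)·t^(s-1) joins the sum
over [1, 3/2), the kernel integral of log(t) enters the sum
piece [3/2, ∞): integrate exp(-t) against the kernel

(4*2**s*s**2*(s + 2)*(s**2 + 2*s + 1)*uppergamma(s, 3/2) - 4*2**s*s**2*(s + 2) + 4*2**s*(s + 2)*(s**2 + 2*s + 1) + 3**s*s*(s + 2)*(-4*log(2) + 4*log(3))*(s**2 + 2*s + 1) - 4*3**s*(s + 2)*(s**2 + 2*s + 1) + s**3*(s + 2)*log(4) + s**2*(s + 2)*log(4) + 2*s**2*(s + 2) + s**2*(s**2 + 2*s + 1))/(4*2**s*s**2*(s + 2)*(s**2 + 2*s + 1))
  Re(s) > -2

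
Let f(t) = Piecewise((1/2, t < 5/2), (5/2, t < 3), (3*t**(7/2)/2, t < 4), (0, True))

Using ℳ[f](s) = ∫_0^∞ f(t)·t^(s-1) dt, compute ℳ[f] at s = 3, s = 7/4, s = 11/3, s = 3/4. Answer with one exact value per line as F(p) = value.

F(3) = 296797/156 - 2187*sqrt(3)/13
F(7/4) = -486*3**(1/4)/7 - 10*2**(1/4)*5**(3/4)/7 + 30*3**(3/4)/7 + 2048*sqrt(2)/7
F(11/3) = -19683*3**(1/6)/43 - 375*2**(1/3)*5**(2/3)/88 + 405*3**(2/3)/22 + 147456*2**(1/3)/43
F(3/4) = -486*3**(1/4)/17 - 4*2**(1/4)*5**(3/4)/3 + 10*3**(3/4)/3 + 1536*sqrt(2)/17

breakpoints 5/2, 3: one integral from each of the 3 segments
segment [0, 5/2) carries 1/2; integrate it
for t in [5/2, 3): the term is ∫ 5/2·t^(s-1)
piece [3, 4): integrate 3*t**(7/2)/2 against the kernel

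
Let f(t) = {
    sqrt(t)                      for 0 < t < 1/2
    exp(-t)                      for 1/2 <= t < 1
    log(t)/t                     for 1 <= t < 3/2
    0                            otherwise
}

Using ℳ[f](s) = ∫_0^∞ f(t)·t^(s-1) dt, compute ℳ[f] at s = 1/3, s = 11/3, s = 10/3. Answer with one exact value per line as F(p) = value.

F(1/3) = -3*2**(2/3)*3**(1/3)/4 + log(2**(2**(2/3)*3**(1/3)/2)/3**(2**(2/3)*3**(1/3)/2)) - uppergamma(1/3, 1) + uppergamma(1/3, 1/2) + 3*2**(1/6)/5 + 9/4
F(11/3) = -uppergamma(11/3, 1) - 81*2**(1/3)*3**(2/3)/512 + 3*2**(5/6)/400 + 9/64 + log(3**(27*2**(1/3)*3**(2/3)/64)/2**(27*2**(1/3)*3**(2/3)/64)) + uppergamma(11/3, 1/2)
F(10/3) = -uppergamma(10/3, 1) - 81*2**(2/3)*3**(1/3)/392 + 3*2**(1/6)/184 + 9/49 + log(3**(27*2**(2/3)*3**(1/3)/56)/2**(27*2**(2/3)*3**(1/3)/56)) + uppergamma(10/3, 1/2)

linearity at 1/2, 1 turns ℳ[f](s) into 3 summed integrals
on [0, 1/2) integrate f = sqrt(t) against the kernel
[1/2, 1) adds the kernel integral of exp(-t)
piece [1, 3/2): integrate log(t)/t against the kernel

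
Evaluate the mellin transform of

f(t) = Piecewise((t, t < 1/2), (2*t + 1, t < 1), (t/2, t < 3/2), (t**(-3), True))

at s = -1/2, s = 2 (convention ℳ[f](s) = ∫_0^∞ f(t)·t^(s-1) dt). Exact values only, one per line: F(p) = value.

F(-1/2) = 1 + 599*sqrt(6)/1134 + sqrt(2)
F(2) = 33/16

summing 4 kernel integrals split by 1/2, 1, 3/2 yields ℳ[f](s)
segment [0, 1/2) carries t; integrate it
∫ over [1/2, 1) of (2*t + 1)·t^(s-1) joins the sum
[1, 3/2) adds the kernel integral of t/2
segment [3/2, ∞) carries t**(-3); integrate it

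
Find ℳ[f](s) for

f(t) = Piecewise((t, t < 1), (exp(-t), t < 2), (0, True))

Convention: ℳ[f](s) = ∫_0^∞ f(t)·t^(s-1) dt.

cuts at 1: linearity sums the 2 kernel integrals
on [0, 1): add ∫ t·t^(s-1) dt
segment [1, 2) carries exp(-t); integrate it

((s + 1)*uppergamma(s, 1) - (s + 1)*uppergamma(s, 2) + 1)/(s + 1)
  Re(s) > -1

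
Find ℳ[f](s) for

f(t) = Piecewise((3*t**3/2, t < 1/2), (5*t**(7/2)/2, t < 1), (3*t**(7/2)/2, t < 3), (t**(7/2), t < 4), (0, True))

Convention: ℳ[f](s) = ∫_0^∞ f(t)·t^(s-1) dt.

the 4 pieces separated at 1/2, 1, 3 each add one integral
on [0, 1/2): add ∫ 3*t**3/2·t^(s-1) dt
∫ over [1/2, 1) of 5*t**(7/2)/2·t^(s-1) joins the sum
between 1 and 3 the integrand is 3*t**(7/2)/2·t^(s-1)
between 3 and 4 the integrand is t**(7/2)·t^(s-1)

(4096*2**(2*s)*(s + 3) - 5*2**(1/2 - s)*(s + 3) + 432*3**(s + 1/2)*(s + 3) + 32*s + 96 + 3*(2*s + 7)/2**s)/(16*(s + 3)*(2*s + 7))
  Re(s) > -3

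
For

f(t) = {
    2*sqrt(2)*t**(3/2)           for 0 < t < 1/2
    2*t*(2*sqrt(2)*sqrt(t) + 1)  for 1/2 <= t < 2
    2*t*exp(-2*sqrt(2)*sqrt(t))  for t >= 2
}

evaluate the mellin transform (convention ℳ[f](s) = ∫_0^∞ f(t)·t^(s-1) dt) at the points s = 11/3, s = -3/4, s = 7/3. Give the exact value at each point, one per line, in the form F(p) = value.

peel off the common scale on t: t**(3/2) on [0, 1); t*(2*sqrt(t) + 1) on [1, 4); t*exp(-2*sqrt(t)) on [4, ∞)
the power substitution comes off first: t**3 on [0, 1); t**2*(2*t + 1) on [1, 2); t**2*exp(-2*t) on [2, ∞)
remove the shared t-power first: t on [0, 1); 2*t + 1 on [1, 2); exp(-2*t) on [2, ∞)
slice at 1/2, 2, transform all 3 pieces, and sum them
[0, 1/2) adds the kernel integral of 2*sqrt(2)*t**(3/2)
between 1/2 and 2 the integrand is 2*t*(2*sqrt(2)*sqrt(t) + 1)·t^(s-1)
piece [2, ∞): integrate 2*t*exp(-2*sqrt(2)*sqrt(t)) against the kernel

F(11/3) = -177*2**(1/3)/6944 + uppergamma(28/3, 4)/4096 + 6864*2**(2/3)/217
F(-3/4) = 2*2**(1/4)*(-8*sqrt(2) + 3*sqrt(pi)*erfc(2) + 28)/3
F(7/3) = -129*2**(2/3)/1840 + uppergamma(20/3, 4)/256 + 2472*2**(1/3)/115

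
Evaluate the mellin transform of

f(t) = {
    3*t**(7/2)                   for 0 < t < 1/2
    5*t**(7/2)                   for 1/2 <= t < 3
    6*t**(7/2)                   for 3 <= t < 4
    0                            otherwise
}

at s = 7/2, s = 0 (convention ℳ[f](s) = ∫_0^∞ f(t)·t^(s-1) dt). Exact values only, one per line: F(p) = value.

F(7/2) = 6151487/448
F(0) = -54*sqrt(3)/7 - sqrt(2)/28 + 1536/7

linearity at 1/2, 3 turns ℳ[f](s) into 3 summed integrals
segment 0 to 1/2 holds 3*t**(7/2); add its integral
for t in [1/2, 3): the term is ∫ 5*t**(7/2)·t^(s-1)
[3, 4) adds the kernel integral of 6*t**(7/2)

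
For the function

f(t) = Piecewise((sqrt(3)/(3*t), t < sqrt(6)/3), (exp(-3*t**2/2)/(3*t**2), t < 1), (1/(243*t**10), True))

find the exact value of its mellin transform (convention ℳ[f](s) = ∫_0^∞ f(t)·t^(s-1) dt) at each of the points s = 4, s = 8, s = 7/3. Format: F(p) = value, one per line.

remove the power substitution first: sqrt(3)/(3*sqrt(t)) on [0, 2/3); exp(-3*t/2)/(3*t) on [2/3, 1); 1/(243*t**5) on [1, ∞)
back out the common scale on t: 1/sqrt(t) on [0, 2); exp(-t/2)/t on [2, 3); t**(-5) on [3, ∞)
peel off the shared t-power: sqrt(t) on [0, 2); exp(-t/2) on [2, 3); t**(-4) on [3, ∞)
integrate the 3 segments split at sqrt(6)/3, 1, then add the results
between 0 and sqrt(6)/3 the integrand is sqrt(3)/(3*t)·t^(s-1)
segment [sqrt(6)/3, 1) carries exp(-3*t**2/2)/(3*t**2); integrate it
piece [1, ∞): integrate 1/(243*t**10) against the kernel

F(4) = -exp(-3/2)/9 + 1/1458 + exp(-1)/9 + 2*sqrt(2)/27
F(8) = -29*exp(-3/2)/81 + 1/486 + 8*sqrt(2)/567 + 20*exp(-1)/81
F(7/3) = 3**(5/6)*(-2**(1/6)*uppergamma(1/6, 3/2)/18 + 3**(1/6)/5589 + 2**(1/6)*uppergamma(1/6, 1)/18 + 2**(2/3)/12)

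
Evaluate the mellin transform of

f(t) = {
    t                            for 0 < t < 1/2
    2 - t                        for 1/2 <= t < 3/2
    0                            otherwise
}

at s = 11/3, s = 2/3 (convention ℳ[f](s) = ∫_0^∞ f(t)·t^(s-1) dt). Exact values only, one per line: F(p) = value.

F(11/3) = 3*2**(1/3)*(-34 + 621*3**(2/3))/4928
F(2/3) = 3*2**(1/3)*(-8 + 7*3**(2/3))/20

breakpoints 1/2: one integral from each of the 2 segments
segment [0, 1/2) carries t; integrate it
between 1/2 and 3/2 the integrand is (2 - t)·t^(s-1)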